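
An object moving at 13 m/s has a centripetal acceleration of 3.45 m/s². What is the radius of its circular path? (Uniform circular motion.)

r = v²/a_c = 13²/3.45 = 48.99 m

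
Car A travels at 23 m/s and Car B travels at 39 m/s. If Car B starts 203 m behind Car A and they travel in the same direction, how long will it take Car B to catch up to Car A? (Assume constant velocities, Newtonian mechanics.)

Relative speed: v_rel = 39 - 23 = 16 m/s
Time to catch: t = d₀/v_rel = 203/16 = 12.69 s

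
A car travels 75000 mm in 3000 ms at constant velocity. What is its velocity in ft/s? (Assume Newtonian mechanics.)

d = 75000 mm × 0.001 = 75.0 m
t = 3000 ms × 0.001 = 3.0 s
v = d / t = 75.0 / 3.0 = 25.0 m/s
v = 25.0 m/s / 0.3048 = 82.02 ft/s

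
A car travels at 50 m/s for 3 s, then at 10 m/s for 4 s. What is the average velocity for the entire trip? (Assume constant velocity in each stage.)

d₁ = v₁t₁ = 50 × 3 = 150 m
d₂ = v₂t₂ = 10 × 4 = 40 m
d_total = 190 m, t_total = 7 s
v_avg = d_total/t_total = 190/7 = 27.14 m/s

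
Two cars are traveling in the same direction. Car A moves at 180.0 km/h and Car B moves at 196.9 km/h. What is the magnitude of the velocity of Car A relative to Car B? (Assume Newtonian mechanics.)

v_rel = |v_A - v_B| = |180.0 - 196.9| = 16.9 km/h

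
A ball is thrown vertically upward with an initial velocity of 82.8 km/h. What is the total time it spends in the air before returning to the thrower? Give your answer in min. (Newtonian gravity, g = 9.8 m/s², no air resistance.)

v₀ = 82.8 km/h × 0.2777777777777778 = 23.0 m/s
t_total = 2 × v₀ / g = 2 × 23.0 / 9.8 = 4.69388 s
t_total = 4.69388 s / 60.0 = 0.07823 min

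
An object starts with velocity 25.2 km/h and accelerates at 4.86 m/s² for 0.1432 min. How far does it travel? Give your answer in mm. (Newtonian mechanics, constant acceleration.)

v₀ = 25.2 km/h × 0.2777777777777778 = 7.0 m/s
t = 0.1432 min × 60.0 = 8.592 s
d = v₀ × t + ½ × a × t² = 7.0 × 8.592 + 0.5 × 4.86 × 8.592² = 239.533 m
d = 239.533 m / 0.001 = 239500 mm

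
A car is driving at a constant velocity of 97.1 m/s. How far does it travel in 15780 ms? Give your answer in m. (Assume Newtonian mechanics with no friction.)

t = 15780 ms × 0.001 = 15.78 s
d = v × t = 97.1 × 15.78 = 1532 m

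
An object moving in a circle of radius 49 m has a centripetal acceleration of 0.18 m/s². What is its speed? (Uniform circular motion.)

v = √(a_c × r) = √(0.18 × 49) = 2.97 m/s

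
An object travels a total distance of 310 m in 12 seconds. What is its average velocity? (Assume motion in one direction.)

v_avg = Δd / Δt = 310 / 12 = 25.83 m/s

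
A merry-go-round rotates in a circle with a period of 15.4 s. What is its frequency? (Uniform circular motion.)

f = 1/T = 1/15.4 = 0.0649 Hz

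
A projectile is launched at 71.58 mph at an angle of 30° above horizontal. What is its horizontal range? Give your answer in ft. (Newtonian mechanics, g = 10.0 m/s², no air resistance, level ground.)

v₀ = 71.58 mph × 0.44704 = 31.9991 m/s
R = v₀² × sin(2θ) / g = 31.9991² × sin(2 × 30°) / 10.0 = 1023.94 × 0.866025 / 10.0 = 88.6758 m
R = 88.6758 m / 0.3048 = 290.9 ft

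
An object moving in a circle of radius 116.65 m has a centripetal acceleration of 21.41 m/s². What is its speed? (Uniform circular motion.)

v = √(a_c × r) = √(21.41 × 116.65) = 49.97 m/s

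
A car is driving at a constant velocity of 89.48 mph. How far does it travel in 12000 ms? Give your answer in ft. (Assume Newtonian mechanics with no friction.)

v = 89.48 mph × 0.44704 = 40.0011 m/s
t = 12000 ms × 0.001 = 12.0 s
d = v × t = 40.0011 × 12.0 = 480.013 m
d = 480.013 m / 0.3048 = 1575 ft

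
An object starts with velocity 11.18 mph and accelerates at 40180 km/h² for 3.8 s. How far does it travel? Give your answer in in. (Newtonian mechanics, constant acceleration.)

v₀ = 11.18 mph × 0.44704 = 4.99791 m/s
a = 40180 km/h² × 7.716049382716049e-05 = 3.10031 m/s²
d = v₀ × t + ½ × a × t² = 4.99791 × 3.8 + 0.5 × 3.10031 × 3.8² = 41.3763 m
d = 41.3763 m / 0.0254 = 1629 in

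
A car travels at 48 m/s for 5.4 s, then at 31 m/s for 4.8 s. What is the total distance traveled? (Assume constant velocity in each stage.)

d₁ = v₁t₁ = 48 × 5.4 = 259.2 m
d₂ = v₂t₂ = 31 × 4.8 = 148.8 m
d_total = 259.2 + 148.8 = 408.0 m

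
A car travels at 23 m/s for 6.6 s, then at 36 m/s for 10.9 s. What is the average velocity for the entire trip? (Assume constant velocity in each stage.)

d₁ = v₁t₁ = 23 × 6.6 = 151.8 m
d₂ = v₂t₂ = 36 × 10.9 = 392.4 m
d_total = 544.2 m, t_total = 17.5 s
v_avg = d_total/t_total = 544.2/17.5 = 31.1 m/s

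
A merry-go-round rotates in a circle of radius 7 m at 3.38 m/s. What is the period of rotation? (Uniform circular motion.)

T = 2πr/v = 2π×7/3.38 = 13.01 s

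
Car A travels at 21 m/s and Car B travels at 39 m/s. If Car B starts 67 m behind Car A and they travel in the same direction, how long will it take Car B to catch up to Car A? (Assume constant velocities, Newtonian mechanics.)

Relative speed: v_rel = 39 - 21 = 18 m/s
Time to catch: t = d₀/v_rel = 67/18 = 3.72 s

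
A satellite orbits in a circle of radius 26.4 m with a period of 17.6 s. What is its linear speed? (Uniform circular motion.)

v = 2πr/T = 2π×26.4/17.6 = 9.42 m/s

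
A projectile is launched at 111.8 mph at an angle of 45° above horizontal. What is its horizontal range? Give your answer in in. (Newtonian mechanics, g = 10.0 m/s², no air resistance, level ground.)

v₀ = 111.8 mph × 0.44704 = 49.9791 m/s
R = v₀² × sin(2θ) / g = 49.9791² × sin(2 × 45°) / 10.0 = 2497.91 × 1.0 / 10.0 = 249.791 m
R = 249.791 m / 0.0254 = 9834 in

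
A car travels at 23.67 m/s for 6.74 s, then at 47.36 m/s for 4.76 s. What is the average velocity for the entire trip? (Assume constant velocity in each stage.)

d₁ = v₁t₁ = 23.67 × 6.74 = 159.5358 m
d₂ = v₂t₂ = 47.36 × 4.76 = 225.4336 m
d_total = 384.9694 m, t_total = 11.5 s
v_avg = d_total/t_total = 384.9694/11.5 = 33.48 m/s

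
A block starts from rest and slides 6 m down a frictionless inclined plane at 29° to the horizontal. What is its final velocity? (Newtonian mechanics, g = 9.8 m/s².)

a = g sin(θ) = 9.8 × sin(29°) = 4.7511 m/s²
v = √(2ad) = √(2 × 4.7511 × 6) = 7.55 m/s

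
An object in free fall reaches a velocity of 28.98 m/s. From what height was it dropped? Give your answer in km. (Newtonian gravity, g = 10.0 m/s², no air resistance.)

h = v² / (2g) = 28.98² / (2 × 10.0) = 41.992 m
h = 41.992 m / 1000.0 = 0.04199 km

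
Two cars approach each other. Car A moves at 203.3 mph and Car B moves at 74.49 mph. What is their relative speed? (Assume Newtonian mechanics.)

v_rel = v_A + v_B = 203.3 + 74.49 = 277.79 mph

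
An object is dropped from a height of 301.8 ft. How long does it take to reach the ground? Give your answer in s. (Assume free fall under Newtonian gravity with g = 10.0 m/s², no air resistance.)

h = 301.8 ft × 0.3048 = 91.9886 m
t = √(2h/g) = √(2 × 91.9886 / 10.0) = 4.289 s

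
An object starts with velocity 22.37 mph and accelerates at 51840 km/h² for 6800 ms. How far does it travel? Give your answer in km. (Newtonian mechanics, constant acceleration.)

v₀ = 22.37 mph × 0.44704 = 10.0003 m/s
a = 51840 km/h² × 7.716049382716049e-05 = 4.0 m/s²
t = 6800 ms × 0.001 = 6.8 s
d = v₀ × t + ½ × a × t² = 10.0003 × 6.8 + 0.5 × 4.0 × 6.8² = 160.482 m
d = 160.482 m / 1000.0 = 0.1605 km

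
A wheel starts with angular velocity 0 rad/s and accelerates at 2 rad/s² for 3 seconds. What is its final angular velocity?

ω = ω₀ + αt = 0 + 2 × 3 = 6 rad/s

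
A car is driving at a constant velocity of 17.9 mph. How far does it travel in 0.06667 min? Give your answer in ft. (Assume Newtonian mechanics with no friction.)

v = 17.9 mph × 0.44704 = 8.00202 m/s
t = 0.06667 min × 60.0 = 4.0002 s
d = v × t = 8.00202 × 4.0002 = 32.0097 m
d = 32.0097 m / 0.3048 = 105.0 ft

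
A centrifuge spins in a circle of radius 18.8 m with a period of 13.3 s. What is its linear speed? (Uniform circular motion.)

v = 2πr/T = 2π×18.8/13.3 = 8.88 m/s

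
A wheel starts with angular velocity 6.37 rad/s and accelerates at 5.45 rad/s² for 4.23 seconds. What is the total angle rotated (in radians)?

θ = ω₀t + ½αt² = 6.37×4.23 + ½×5.45×4.23² = 75.7 rad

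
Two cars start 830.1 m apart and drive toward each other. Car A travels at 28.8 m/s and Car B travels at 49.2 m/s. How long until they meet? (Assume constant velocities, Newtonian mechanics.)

Combined speed: v_combined = 28.8 + 49.2 = 78.0 m/s
Time to meet: t = d/v_combined = 830.1/78.0 = 10.64 s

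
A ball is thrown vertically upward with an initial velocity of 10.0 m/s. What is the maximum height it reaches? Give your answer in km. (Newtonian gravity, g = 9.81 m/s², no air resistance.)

h_max = v₀² / (2g) = 10.0² / (2 × 9.81) = 100.0 / 19.62 = 5.09684 m
h_max = 5.09684 m / 1000.0 = 0.005097 km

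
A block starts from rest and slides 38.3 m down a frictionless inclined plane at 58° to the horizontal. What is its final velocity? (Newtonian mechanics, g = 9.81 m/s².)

a = g sin(θ) = 9.81 × sin(58°) = 8.3194 m/s²
v = √(2ad) = √(2 × 8.3194 × 38.3) = 25.24 m/s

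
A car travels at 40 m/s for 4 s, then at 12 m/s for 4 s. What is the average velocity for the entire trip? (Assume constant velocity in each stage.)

d₁ = v₁t₁ = 40 × 4 = 160 m
d₂ = v₂t₂ = 12 × 4 = 48 m
d_total = 208 m, t_total = 8 s
v_avg = d_total/t_total = 208/8 = 26.0 m/s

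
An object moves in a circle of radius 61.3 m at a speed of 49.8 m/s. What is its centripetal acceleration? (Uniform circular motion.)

a_c = v²/r = 49.8²/61.3 = 2480.04/61.3 = 40.46 m/s²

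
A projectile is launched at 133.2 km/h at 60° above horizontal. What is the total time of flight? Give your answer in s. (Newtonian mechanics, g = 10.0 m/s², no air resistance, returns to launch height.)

v₀ = 133.2 km/h × 0.2777777777777778 = 37.0 m/s
T = 2 × v₀ × sin(θ) / g = 2 × 37.0 × sin(60°) / 10.0 = 2 × 37.0 × 0.866025 / 10.0 = 6.409 s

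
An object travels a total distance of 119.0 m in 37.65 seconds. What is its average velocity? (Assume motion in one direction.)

v_avg = Δd / Δt = 119.0 / 37.65 = 3.16 m/s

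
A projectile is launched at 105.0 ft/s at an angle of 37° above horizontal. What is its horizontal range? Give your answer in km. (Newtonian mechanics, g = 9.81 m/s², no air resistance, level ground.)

v₀ = 105.0 ft/s × 0.3048 = 32.004 m/s
R = v₀² × sin(2θ) / g = 32.004² × sin(2 × 37°) / 9.81 = 1024.26 × 0.961262 / 9.81 = 100.365 m
R = 100.365 m / 1000.0 = 0.1004 km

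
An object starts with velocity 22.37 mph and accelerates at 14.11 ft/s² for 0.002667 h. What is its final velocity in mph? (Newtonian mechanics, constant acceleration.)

v₀ = 22.37 mph × 0.44704 = 10.0003 m/s
a = 14.11 ft/s² × 0.3048 = 4.30073 m/s²
t = 0.002667 h × 3600.0 = 9.6012 s
v = v₀ + a × t = 10.0003 + 4.30073 × 9.6012 = 51.2925 m/s
v = 51.2925 m/s / 0.44704 = 114.7 mph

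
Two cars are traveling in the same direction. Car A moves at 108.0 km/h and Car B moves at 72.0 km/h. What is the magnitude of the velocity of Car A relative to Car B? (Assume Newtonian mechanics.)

v_rel = |v_A - v_B| = |108.0 - 72.0| = 36.0 km/h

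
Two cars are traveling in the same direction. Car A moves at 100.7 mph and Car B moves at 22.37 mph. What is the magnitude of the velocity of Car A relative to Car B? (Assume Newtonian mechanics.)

v_rel = |v_A - v_B| = |100.7 - 22.37| = 78.33 mph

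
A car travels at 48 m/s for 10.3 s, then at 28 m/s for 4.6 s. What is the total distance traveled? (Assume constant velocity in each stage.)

d₁ = v₁t₁ = 48 × 10.3 = 494.4 m
d₂ = v₂t₂ = 28 × 4.6 = 128.8 m
d_total = 494.4 + 128.8 = 623.2 m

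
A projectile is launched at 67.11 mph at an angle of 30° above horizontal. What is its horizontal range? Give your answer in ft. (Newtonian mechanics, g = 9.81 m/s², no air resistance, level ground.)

v₀ = 67.11 mph × 0.44704 = 30.0009 m/s
R = v₀² × sin(2θ) / g = 30.0009² × sin(2 × 30°) / 9.81 = 900.054 × 0.866025 / 9.81 = 79.4566 m
R = 79.4566 m / 0.3048 = 260.7 ft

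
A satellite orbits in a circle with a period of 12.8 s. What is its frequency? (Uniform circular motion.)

f = 1/T = 1/12.8 = 0.0781 Hz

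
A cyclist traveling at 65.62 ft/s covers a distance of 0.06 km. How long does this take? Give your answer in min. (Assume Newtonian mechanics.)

d = 0.06 km × 1000.0 = 60.0 m
v = 65.62 ft/s × 0.3048 = 20.001 m/s
t = d / v = 60.0 / 20.001 = 2.99985 s
t = 2.99985 s / 60.0 = 0.05 min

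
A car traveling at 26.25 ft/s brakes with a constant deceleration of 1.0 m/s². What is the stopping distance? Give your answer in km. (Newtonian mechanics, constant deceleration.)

v₀ = 26.25 ft/s × 0.3048 = 8.001 m/s
d = v₀² / (2a) = 8.001² / (2 × 1.0) = 64.016 / 2.0 = 32.008 m
d = 32.008 m / 1000.0 = 0.03201 km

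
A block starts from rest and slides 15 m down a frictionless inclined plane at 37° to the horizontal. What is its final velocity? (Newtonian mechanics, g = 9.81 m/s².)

a = g sin(θ) = 9.81 × sin(37°) = 5.9038 m/s²
v = √(2ad) = √(2 × 5.9038 × 15) = 13.31 m/s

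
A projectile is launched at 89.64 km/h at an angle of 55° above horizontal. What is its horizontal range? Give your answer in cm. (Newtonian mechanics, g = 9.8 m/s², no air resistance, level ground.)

v₀ = 89.64 km/h × 0.2777777777777778 = 24.9 m/s
R = v₀² × sin(2θ) / g = 24.9² × sin(2 × 55°) / 9.8 = 620.01 × 0.939693 / 9.8 = 59.4509 m
R = 59.4509 m / 0.01 = 5945 cm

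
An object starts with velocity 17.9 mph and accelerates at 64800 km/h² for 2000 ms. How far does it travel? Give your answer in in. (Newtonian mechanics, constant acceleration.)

v₀ = 17.9 mph × 0.44704 = 8.00202 m/s
a = 64800 km/h² × 7.716049382716049e-05 = 5.0 m/s²
t = 2000 ms × 0.001 = 2.0 s
d = v₀ × t + ½ × a × t² = 8.00202 × 2.0 + 0.5 × 5.0 × 2.0² = 26.004 m
d = 26.004 m / 0.0254 = 1024 in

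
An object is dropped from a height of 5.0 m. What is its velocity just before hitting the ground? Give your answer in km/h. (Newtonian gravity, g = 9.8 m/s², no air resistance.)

v = √(2gh) = √(2 × 9.8 × 5.0) = 9.89949 m/s
v = 9.89949 m/s / 0.2777777777777778 = 35.64 km/h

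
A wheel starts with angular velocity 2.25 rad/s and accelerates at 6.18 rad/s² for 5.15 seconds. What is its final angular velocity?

ω = ω₀ + αt = 2.25 + 6.18 × 5.15 = 34.08 rad/s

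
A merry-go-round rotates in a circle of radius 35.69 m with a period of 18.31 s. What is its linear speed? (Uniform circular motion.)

v = 2πr/T = 2π×35.69/18.31 = 12.25 m/s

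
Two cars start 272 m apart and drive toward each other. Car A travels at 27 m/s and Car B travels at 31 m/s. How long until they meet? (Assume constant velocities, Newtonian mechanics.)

Combined speed: v_combined = 27 + 31 = 58 m/s
Time to meet: t = d/v_combined = 272/58 = 4.69 s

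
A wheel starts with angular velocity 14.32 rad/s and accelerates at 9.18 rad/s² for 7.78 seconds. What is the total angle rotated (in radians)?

θ = ω₀t + ½αt² = 14.32×7.78 + ½×9.18×7.78² = 389.23 rad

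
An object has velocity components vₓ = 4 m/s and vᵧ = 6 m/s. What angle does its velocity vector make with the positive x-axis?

θ = arctan(vᵧ/vₓ) = arctan(6/4) = 56.31°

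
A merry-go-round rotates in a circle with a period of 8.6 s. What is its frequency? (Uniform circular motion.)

f = 1/T = 1/8.6 = 0.1163 Hz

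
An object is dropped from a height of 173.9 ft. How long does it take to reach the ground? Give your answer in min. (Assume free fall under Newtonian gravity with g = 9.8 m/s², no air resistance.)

h = 173.9 ft × 0.3048 = 53.0047 m
t = √(2h/g) = √(2 × 53.0047 / 9.8) = 3.28896 s
t = 3.28896 s / 60.0 = 0.05482 min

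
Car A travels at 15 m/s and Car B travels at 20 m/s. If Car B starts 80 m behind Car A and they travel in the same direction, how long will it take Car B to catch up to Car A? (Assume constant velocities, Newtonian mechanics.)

Relative speed: v_rel = 20 - 15 = 5 m/s
Time to catch: t = d₀/v_rel = 80/5 = 16.0 s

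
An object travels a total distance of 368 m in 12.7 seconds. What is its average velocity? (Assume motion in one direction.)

v_avg = Δd / Δt = 368 / 12.7 = 28.98 m/s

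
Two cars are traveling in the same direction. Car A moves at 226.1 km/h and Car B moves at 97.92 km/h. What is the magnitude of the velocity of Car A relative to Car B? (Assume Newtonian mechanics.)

v_rel = |v_A - v_B| = |226.1 - 97.92| = 128.18 km/h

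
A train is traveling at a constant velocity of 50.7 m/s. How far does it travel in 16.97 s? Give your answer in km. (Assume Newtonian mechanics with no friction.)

d = v × t = 50.7 × 16.97 = 860.379 m
d = 860.379 m / 1000.0 = 0.8604 km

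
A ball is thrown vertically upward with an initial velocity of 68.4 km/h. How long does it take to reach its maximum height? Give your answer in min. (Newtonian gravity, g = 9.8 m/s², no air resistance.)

v₀ = 68.4 km/h × 0.2777777777777778 = 19.0 m/s
t_up = v₀ / g = 19.0 / 9.8 = 1.93878 s
t_up = 1.93878 s / 60.0 = 0.03231 min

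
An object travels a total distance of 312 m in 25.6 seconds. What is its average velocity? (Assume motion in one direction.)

v_avg = Δd / Δt = 312 / 25.6 = 12.19 m/s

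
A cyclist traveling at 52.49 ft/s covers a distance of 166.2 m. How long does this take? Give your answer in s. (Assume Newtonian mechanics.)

v = 52.49 ft/s × 0.3048 = 15.999 m/s
t = d / v = 166.2 / 15.999 = 10.39 s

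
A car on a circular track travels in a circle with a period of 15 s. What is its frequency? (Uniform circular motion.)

f = 1/T = 1/15 = 0.0667 Hz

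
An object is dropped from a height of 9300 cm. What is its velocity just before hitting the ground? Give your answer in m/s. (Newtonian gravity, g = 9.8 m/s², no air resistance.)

h = 9300 cm × 0.01 = 93.0 m
v = √(2gh) = √(2 × 9.8 × 93.0) = 42.69 m/s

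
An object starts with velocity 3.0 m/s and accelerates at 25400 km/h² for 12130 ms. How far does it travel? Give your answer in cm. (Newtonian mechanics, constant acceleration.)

a = 25400 km/h² × 7.716049382716049e-05 = 1.95988 m/s²
t = 12130 ms × 0.001 = 12.13 s
d = v₀ × t + ½ × a × t² = 3.0 × 12.13 + 0.5 × 1.95988 × 12.13² = 180.575 m
d = 180.575 m / 0.01 = 18060 cm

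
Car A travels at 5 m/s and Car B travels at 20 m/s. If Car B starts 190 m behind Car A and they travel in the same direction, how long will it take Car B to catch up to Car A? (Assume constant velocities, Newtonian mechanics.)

Relative speed: v_rel = 20 - 5 = 15 m/s
Time to catch: t = d₀/v_rel = 190/15 = 12.67 s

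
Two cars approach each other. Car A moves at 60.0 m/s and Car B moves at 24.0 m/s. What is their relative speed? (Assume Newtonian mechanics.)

v_rel = v_A + v_B = 60.0 + 24.0 = 84.0 m/s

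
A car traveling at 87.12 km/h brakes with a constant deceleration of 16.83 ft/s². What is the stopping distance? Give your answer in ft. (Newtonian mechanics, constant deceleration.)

v₀ = 87.12 km/h × 0.2777777777777778 = 24.2 m/s
a = 16.83 ft/s² × 0.3048 = 5.12978 m/s²
d = v₀² / (2a) = 24.2² / (2 × 5.12978) = 585.64 / 10.2596 = 57.0821 m
d = 57.0821 m / 0.3048 = 187.3 ft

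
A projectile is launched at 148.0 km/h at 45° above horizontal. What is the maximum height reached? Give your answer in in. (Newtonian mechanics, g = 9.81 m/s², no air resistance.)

v₀ = 148.0 km/h × 0.2777777777777778 = 41.1111 m/s
H = v₀² × sin²(θ) / (2g) = 41.1111² × sin(45°)² / (2 × 9.81) = 1690.12 × 0.5 / 19.62 = 43.0714 m
H = 43.0714 m / 0.0254 = 1696 in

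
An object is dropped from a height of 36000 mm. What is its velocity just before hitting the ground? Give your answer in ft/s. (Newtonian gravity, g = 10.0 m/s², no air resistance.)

h = 36000 mm × 0.001 = 36.0 m
v = √(2gh) = √(2 × 10.0 × 36.0) = 26.8328 m/s
v = 26.8328 m/s / 0.3048 = 88.03 ft/s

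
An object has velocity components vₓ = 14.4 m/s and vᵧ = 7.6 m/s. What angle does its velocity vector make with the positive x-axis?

θ = arctan(vᵧ/vₓ) = arctan(7.6/14.4) = 27.82°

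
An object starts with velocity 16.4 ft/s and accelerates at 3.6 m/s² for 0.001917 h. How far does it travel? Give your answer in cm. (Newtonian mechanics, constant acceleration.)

v₀ = 16.4 ft/s × 0.3048 = 4.99872 m/s
t = 0.001917 h × 3600.0 = 6.9012 s
d = v₀ × t + ½ × a × t² = 4.99872 × 6.9012 + 0.5 × 3.6 × 6.9012² = 120.225 m
d = 120.225 m / 0.01 = 12020 cm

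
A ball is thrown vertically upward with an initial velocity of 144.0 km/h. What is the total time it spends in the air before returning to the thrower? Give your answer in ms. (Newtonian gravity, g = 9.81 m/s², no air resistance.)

v₀ = 144.0 km/h × 0.2777777777777778 = 40.0 m/s
t_total = 2 × v₀ / g = 2 × 40.0 / 9.81 = 8.15494 s
t_total = 8.15494 s / 0.001 = 8155 ms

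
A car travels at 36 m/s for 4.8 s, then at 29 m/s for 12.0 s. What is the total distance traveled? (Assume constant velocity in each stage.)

d₁ = v₁t₁ = 36 × 4.8 = 172.8 m
d₂ = v₂t₂ = 29 × 12.0 = 348.0 m
d_total = 172.8 + 348.0 = 520.8 m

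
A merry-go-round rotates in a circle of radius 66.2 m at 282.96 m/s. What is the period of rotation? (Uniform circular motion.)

T = 2πr/v = 2π×66.2/282.96 = 1.47 s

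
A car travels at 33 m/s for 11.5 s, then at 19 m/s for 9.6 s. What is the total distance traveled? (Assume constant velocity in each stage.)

d₁ = v₁t₁ = 33 × 11.5 = 379.5 m
d₂ = v₂t₂ = 19 × 9.6 = 182.4 m
d_total = 379.5 + 182.4 = 561.9 m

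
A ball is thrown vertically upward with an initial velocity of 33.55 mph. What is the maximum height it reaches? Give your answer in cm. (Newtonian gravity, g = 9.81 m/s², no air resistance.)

v₀ = 33.55 mph × 0.44704 = 14.9982 m/s
h_max = v₀² / (2g) = 14.9982² / (2 × 9.81) = 224.946 / 19.62 = 11.4651 m
h_max = 11.4651 m / 0.01 = 1147 cm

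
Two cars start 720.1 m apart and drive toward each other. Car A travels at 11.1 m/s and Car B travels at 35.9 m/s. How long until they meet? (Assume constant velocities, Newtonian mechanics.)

Combined speed: v_combined = 11.1 + 35.9 = 47.0 m/s
Time to meet: t = d/v_combined = 720.1/47.0 = 15.32 s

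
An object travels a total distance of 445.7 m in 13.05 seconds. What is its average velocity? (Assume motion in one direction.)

v_avg = Δd / Δt = 445.7 / 13.05 = 34.15 m/s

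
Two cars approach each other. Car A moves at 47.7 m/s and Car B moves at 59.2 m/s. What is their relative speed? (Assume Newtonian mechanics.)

v_rel = v_A + v_B = 47.7 + 59.2 = 106.9 m/s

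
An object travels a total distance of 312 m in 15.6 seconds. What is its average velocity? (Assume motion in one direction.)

v_avg = Δd / Δt = 312 / 15.6 = 20.0 m/s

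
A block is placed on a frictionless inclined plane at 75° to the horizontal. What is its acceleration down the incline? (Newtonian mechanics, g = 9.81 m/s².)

a = g sin(θ) = 9.81 × sin(75°) = 9.81 × 0.9659 = 9.48 m/s²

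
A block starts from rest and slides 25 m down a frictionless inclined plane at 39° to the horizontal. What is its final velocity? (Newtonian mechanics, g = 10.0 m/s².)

a = g sin(θ) = 10.0 × sin(39°) = 6.2932 m/s²
v = √(2ad) = √(2 × 6.2932 × 25) = 17.74 m/s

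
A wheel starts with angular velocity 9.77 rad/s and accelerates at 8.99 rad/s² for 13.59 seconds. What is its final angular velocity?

ω = ω₀ + αt = 9.77 + 8.99 × 13.59 = 131.94 rad/s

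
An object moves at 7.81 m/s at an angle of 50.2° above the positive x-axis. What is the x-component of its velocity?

vₓ = v cos(θ) = 7.81 × cos(50.2°) = 5.0 m/s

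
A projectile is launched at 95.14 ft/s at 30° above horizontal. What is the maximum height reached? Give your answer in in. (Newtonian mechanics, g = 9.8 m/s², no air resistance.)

v₀ = 95.14 ft/s × 0.3048 = 28.9987 m/s
H = v₀² × sin²(θ) / (2g) = 28.9987² × sin(30°)² / (2 × 9.8) = 840.925 × 0.25 / 19.6 = 10.7261 m
H = 10.7261 m / 0.0254 = 422.3 in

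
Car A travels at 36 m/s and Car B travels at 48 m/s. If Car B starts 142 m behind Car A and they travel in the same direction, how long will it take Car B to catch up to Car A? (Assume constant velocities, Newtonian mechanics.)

Relative speed: v_rel = 48 - 36 = 12 m/s
Time to catch: t = d₀/v_rel = 142/12 = 11.83 s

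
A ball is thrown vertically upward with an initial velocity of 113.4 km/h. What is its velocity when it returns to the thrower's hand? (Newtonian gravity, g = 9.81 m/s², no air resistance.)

By conservation of energy (no air resistance), the ball returns to the throw height with the same speed as launch, but directed downward.
|v_ground| = v₀ = 113.4 km/h
v_ground = 113.4 km/h (downward)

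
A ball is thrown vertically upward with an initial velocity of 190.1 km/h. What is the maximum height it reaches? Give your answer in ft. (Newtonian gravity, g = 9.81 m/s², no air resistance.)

v₀ = 190.1 km/h × 0.2777777777777778 = 52.8056 m/s
h_max = v₀² / (2g) = 52.8056² / (2 × 9.81) = 2788.43 / 19.62 = 142.122 m
h_max = 142.122 m / 0.3048 = 466.3 ft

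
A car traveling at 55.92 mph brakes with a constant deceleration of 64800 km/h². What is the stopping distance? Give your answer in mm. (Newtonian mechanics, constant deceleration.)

v₀ = 55.92 mph × 0.44704 = 24.9985 m/s
a = 64800 km/h² × 7.716049382716049e-05 = 5.0 m/s²
d = v₀² / (2a) = 24.9985² / (2 × 5.0) = 624.925 / 10.0 = 62.4925 m
d = 62.4925 m / 0.001 = 62490 mm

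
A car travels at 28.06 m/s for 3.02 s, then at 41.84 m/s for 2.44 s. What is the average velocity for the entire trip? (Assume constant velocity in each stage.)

d₁ = v₁t₁ = 28.06 × 3.02 = 84.7412 m
d₂ = v₂t₂ = 41.84 × 2.44 = 102.0896 m
d_total = 186.8308 m, t_total = 5.46 s
v_avg = d_total/t_total = 186.8308/5.46 = 34.22 m/s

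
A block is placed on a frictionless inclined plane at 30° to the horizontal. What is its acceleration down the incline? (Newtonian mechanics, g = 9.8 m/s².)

a = g sin(θ) = 9.8 × sin(30°) = 9.8 × 0.5 = 4.9 m/s²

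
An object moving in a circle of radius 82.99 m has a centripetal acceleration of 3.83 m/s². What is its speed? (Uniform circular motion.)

v = √(a_c × r) = √(3.83 × 82.99) = 17.83 m/s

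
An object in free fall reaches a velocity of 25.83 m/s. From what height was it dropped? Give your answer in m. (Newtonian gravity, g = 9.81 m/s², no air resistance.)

h = v² / (2g) = 25.83² / (2 × 9.81) = 34.01 m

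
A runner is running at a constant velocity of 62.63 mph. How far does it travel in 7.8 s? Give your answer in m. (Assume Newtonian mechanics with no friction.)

v = 62.63 mph × 0.44704 = 27.9981 m/s
d = v × t = 27.9981 × 7.8 = 218.4 m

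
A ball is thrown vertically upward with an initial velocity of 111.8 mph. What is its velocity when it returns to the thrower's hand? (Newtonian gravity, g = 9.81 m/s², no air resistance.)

By conservation of energy (no air resistance), the ball returns to the throw height with the same speed as launch, but directed downward.
|v_ground| = v₀ = 111.8 mph
v_ground = 111.8 mph (downward)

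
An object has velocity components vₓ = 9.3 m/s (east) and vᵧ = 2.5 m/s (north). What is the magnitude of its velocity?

|v| = √(vₓ² + vᵧ²) = √(9.3² + 2.5²) = √(92.74) = 9.63 m/s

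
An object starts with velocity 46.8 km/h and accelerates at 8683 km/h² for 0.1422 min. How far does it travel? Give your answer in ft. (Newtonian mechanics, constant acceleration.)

v₀ = 46.8 km/h × 0.2777777777777778 = 13.0 m/s
a = 8683 km/h² × 7.716049382716049e-05 = 0.669985 m/s²
t = 0.1422 min × 60.0 = 8.532 s
d = v₀ × t + ½ × a × t² = 13.0 × 8.532 + 0.5 × 0.669985 × 8.532² = 135.302 m
d = 135.302 m / 0.3048 = 443.9 ft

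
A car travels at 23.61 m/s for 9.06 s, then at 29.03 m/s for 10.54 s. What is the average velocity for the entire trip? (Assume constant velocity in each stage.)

d₁ = v₁t₁ = 23.61 × 9.06 = 213.9066 m
d₂ = v₂t₂ = 29.03 × 10.54 = 305.9762 m
d_total = 519.8828 m, t_total = 19.6 s
v_avg = d_total/t_total = 519.8828/19.6 = 26.52 m/s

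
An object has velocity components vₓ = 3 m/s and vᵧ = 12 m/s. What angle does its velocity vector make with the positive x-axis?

θ = arctan(vᵧ/vₓ) = arctan(12/3) = 75.96°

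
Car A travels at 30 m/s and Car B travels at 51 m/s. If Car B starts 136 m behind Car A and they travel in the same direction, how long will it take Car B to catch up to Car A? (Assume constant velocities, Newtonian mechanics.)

Relative speed: v_rel = 51 - 30 = 21 m/s
Time to catch: t = d₀/v_rel = 136/21 = 6.48 s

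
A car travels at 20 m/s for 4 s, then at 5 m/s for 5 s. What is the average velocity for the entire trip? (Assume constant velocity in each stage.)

d₁ = v₁t₁ = 20 × 4 = 80 m
d₂ = v₂t₂ = 5 × 5 = 25 m
d_total = 105 m, t_total = 9 s
v_avg = d_total/t_total = 105/9 = 11.67 m/s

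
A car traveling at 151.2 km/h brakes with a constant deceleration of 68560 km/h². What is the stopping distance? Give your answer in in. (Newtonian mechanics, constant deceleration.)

v₀ = 151.2 km/h × 0.2777777777777778 = 42.0 m/s
a = 68560 km/h² × 7.716049382716049e-05 = 5.29012 m/s²
d = v₀² / (2a) = 42.0² / (2 × 5.29012) = 1764.0 / 10.5802 = 166.727 m
d = 166.727 m / 0.0254 = 6564 in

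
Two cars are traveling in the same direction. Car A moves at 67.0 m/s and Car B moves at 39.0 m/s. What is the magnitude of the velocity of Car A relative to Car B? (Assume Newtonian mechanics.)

v_rel = |v_A - v_B| = |67.0 - 39.0| = 28.0 m/s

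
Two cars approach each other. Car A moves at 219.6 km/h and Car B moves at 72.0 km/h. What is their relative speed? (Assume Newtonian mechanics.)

v_rel = v_A + v_B = 219.6 + 72.0 = 291.6 km/h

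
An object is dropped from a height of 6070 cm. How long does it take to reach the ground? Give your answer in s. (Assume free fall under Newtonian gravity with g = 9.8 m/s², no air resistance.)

h = 6070 cm × 0.01 = 60.7 m
t = √(2h/g) = √(2 × 60.7 / 9.8) = 3.52 s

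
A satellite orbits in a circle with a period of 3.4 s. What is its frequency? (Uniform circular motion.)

f = 1/T = 1/3.4 = 0.2941 Hz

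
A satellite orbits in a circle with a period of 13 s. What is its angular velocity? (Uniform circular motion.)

ω = 2π/T = 2π/13 = 0.4833 rad/s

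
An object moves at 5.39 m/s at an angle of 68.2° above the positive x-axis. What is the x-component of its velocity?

vₓ = v cos(θ) = 5.39 × cos(68.2°) = 2.0 m/s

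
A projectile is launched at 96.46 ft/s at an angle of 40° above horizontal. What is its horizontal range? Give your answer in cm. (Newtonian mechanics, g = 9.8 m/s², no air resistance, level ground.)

v₀ = 96.46 ft/s × 0.3048 = 29.401 m/s
R = v₀² × sin(2θ) / g = 29.401² × sin(2 × 40°) / 9.8 = 864.419 × 0.984808 / 9.8 = 86.866 m
R = 86.866 m / 0.01 = 8687 cm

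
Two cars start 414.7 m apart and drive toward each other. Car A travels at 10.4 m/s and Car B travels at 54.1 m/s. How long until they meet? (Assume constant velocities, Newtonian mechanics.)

Combined speed: v_combined = 10.4 + 54.1 = 64.5 m/s
Time to meet: t = d/v_combined = 414.7/64.5 = 6.43 s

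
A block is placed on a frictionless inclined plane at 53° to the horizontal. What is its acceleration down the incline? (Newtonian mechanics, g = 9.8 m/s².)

a = g sin(θ) = 9.8 × sin(53°) = 9.8 × 0.7986 = 7.83 m/s²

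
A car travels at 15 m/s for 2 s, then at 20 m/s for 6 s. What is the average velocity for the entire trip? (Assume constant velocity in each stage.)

d₁ = v₁t₁ = 15 × 2 = 30 m
d₂ = v₂t₂ = 20 × 6 = 120 m
d_total = 150 m, t_total = 8 s
v_avg = d_total/t_total = 150/8 = 18.75 m/s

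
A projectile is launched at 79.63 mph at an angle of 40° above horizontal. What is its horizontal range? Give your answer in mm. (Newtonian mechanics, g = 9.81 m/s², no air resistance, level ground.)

v₀ = 79.63 mph × 0.44704 = 35.5978 m/s
R = v₀² × sin(2θ) / g = 35.5978² × sin(2 × 40°) / 9.81 = 1267.2 × 0.984808 / 9.81 = 127.212 m
R = 127.212 m / 0.001 = 127200 mm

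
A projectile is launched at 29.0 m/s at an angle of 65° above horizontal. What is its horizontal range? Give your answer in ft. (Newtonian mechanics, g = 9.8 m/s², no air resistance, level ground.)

R = v₀² × sin(2θ) / g = 29.0² × sin(2 × 65°) / 9.8 = 841.0 × 0.766044 / 9.8 = 65.7391 m
R = 65.7391 m / 0.3048 = 215.7 ft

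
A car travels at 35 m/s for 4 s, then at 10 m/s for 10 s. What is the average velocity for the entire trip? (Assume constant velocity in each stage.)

d₁ = v₁t₁ = 35 × 4 = 140 m
d₂ = v₂t₂ = 10 × 10 = 100 m
d_total = 240 m, t_total = 14 s
v_avg = d_total/t_total = 240/14 = 17.14 m/s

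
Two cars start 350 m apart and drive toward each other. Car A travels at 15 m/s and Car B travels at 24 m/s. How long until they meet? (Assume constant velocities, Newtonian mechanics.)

Combined speed: v_combined = 15 + 24 = 39 m/s
Time to meet: t = d/v_combined = 350/39 = 8.97 s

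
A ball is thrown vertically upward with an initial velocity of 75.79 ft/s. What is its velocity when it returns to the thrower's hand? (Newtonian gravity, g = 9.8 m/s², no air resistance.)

By conservation of energy (no air resistance), the ball returns to the throw height with the same speed as launch, but directed downward.
|v_ground| = v₀ = 75.79 ft/s
v_ground = 75.79 ft/s (downward)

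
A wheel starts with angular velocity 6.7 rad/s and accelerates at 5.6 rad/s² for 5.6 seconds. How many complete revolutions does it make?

θ = ω₀t + ½αt² = 6.7×5.6 + ½×5.6×5.6² = 125.328 rad
Total revolutions = θ/(2π) = 125.328/(2π) = 19.95
Complete revolutions = ⌊19.95⌋ = 19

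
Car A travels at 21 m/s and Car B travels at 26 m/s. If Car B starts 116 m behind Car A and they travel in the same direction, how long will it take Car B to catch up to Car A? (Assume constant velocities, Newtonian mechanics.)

Relative speed: v_rel = 26 - 21 = 5 m/s
Time to catch: t = d₀/v_rel = 116/5 = 23.2 s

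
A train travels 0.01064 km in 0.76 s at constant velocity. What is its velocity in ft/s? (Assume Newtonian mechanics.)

d = 0.01064 km × 1000.0 = 10.64 m
v = d / t = 10.64 / 0.76 = 14.0 m/s
v = 14.0 m/s / 0.3048 = 45.93 ft/s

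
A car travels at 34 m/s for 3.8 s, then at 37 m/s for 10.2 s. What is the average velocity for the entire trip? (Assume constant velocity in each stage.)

d₁ = v₁t₁ = 34 × 3.8 = 129.2 m
d₂ = v₂t₂ = 37 × 10.2 = 377.4 m
d_total = 506.6 m, t_total = 14.0 s
v_avg = d_total/t_total = 506.6/14.0 = 36.19 m/s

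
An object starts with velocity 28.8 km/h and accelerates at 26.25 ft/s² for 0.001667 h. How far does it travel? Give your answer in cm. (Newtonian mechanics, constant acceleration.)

v₀ = 28.8 km/h × 0.2777777777777778 = 8.0 m/s
a = 26.25 ft/s² × 0.3048 = 8.001 m/s²
t = 0.001667 h × 3600.0 = 6.0012 s
d = v₀ × t + ½ × a × t² = 8.0 × 6.0012 + 0.5 × 8.001 × 6.0012² = 192.085 m
d = 192.085 m / 0.01 = 19210 cm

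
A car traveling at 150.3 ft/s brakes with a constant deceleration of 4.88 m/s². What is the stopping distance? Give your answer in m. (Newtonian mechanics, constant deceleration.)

v₀ = 150.3 ft/s × 0.3048 = 45.8114 m/s
d = v₀² / (2a) = 45.8114² / (2 × 4.88) = 2098.68 / 9.76 = 215.0 m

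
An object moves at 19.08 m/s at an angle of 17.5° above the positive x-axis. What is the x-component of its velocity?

vₓ = v cos(θ) = 19.08 × cos(17.5°) = 18.2 m/s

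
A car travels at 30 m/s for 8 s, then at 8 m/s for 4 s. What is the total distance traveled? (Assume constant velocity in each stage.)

d₁ = v₁t₁ = 30 × 8 = 240 m
d₂ = v₂t₂ = 8 × 4 = 32 m
d_total = 240 + 32 = 272 m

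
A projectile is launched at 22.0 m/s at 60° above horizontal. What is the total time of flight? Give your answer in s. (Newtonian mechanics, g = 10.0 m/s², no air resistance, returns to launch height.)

T = 2 × v₀ × sin(θ) / g = 2 × 22.0 × sin(60°) / 10.0 = 2 × 22.0 × 0.866025 / 10.0 = 3.811 s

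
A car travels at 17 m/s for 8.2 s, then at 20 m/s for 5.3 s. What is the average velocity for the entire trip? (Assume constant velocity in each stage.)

d₁ = v₁t₁ = 17 × 8.2 = 139.4 m
d₂ = v₂t₂ = 20 × 5.3 = 106.0 m
d_total = 245.4 m, t_total = 13.5 s
v_avg = d_total/t_total = 245.4/13.5 = 18.18 m/s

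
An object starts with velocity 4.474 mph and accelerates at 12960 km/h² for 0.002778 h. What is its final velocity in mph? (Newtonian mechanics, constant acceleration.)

v₀ = 4.474 mph × 0.44704 = 2.00006 m/s
a = 12960 km/h² × 7.716049382716049e-05 = 1.0 m/s²
t = 0.002778 h × 3600.0 = 10.0008 s
v = v₀ + a × t = 2.00006 + 1.0 × 10.0008 = 12.0009 m/s
v = 12.0009 m/s / 0.44704 = 26.85 mph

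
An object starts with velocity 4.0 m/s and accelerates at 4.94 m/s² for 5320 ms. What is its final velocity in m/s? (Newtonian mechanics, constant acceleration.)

t = 5320 ms × 0.001 = 5.32 s
v = v₀ + a × t = 4.0 + 4.94 × 5.32 = 30.28 m/s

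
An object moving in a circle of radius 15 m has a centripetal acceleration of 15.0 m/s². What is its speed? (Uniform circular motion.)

v = √(a_c × r) = √(15.0 × 15) = 15.0 m/s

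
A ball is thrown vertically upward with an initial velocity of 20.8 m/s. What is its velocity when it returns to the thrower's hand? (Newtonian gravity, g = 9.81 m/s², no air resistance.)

By conservation of energy (no air resistance), the ball returns to the throw height with the same speed as launch, but directed downward.
|v_ground| = v₀ = 20.8 m/s
v_ground = 20.8 m/s (downward)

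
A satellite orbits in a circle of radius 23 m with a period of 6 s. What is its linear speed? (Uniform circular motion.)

v = 2πr/T = 2π×23/6 = 24.09 m/s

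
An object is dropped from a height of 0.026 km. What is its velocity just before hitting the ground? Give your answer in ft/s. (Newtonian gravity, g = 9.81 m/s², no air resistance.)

h = 0.026 km × 1000.0 = 26.0 m
v = √(2gh) = √(2 × 9.81 × 26.0) = 22.5858 m/s
v = 22.5858 m/s / 0.3048 = 74.1 ft/s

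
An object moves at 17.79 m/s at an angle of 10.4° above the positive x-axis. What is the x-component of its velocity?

vₓ = v cos(θ) = 17.79 × cos(10.4°) = 17.5 m/s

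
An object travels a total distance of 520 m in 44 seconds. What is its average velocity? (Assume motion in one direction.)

v_avg = Δd / Δt = 520 / 44 = 11.82 m/s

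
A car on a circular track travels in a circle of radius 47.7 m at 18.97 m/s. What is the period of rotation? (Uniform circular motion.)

T = 2πr/v = 2π×47.7/18.97 = 15.8 s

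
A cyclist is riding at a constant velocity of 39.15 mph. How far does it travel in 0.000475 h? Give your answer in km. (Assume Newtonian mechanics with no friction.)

v = 39.15 mph × 0.44704 = 17.5016 m/s
t = 0.000475 h × 3600.0 = 1.71 s
d = v × t = 17.5016 × 1.71 = 29.9277 m
d = 29.9277 m / 1000.0 = 0.02993 km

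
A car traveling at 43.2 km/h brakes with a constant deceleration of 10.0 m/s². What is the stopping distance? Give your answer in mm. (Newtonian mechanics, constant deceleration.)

v₀ = 43.2 km/h × 0.2777777777777778 = 12.0 m/s
d = v₀² / (2a) = 12.0² / (2 × 10.0) = 144.0 / 20.0 = 7.2 m
d = 7.2 m / 0.001 = 7200 mm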